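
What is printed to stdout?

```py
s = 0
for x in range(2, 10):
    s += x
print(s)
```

44

x=2: s = 0+2 = 2
x=3: s = 2+3 = 5
x=4: s = 5+4 = 9
x=5: s = 9+5 = 14
x=6: s = 14+6 = 20
x=7: s = 20+7 = 27
x=8: s = 27+8 = 35
x=9: s = 35+9 = 44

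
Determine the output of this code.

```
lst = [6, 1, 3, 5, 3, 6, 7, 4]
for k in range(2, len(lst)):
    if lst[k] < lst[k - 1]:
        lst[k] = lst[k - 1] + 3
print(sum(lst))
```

65

k=2: 3>=1, unchanged → [6, 1, 3, 5, 3, 6, 7, 4]
k=3: 5>=3, unchanged → [6, 1, 3, 5, 3, 6, 7, 4]
k=4: 3<5, lst[4] = 5+3 = 8 → [6, 1, 3, 5, 8, 6, 7, 4]
k=5: 6<8, lst[5] = 8+3 = 11 → [6, 1, 3, 5, 8, 11, 7, 4]
k=6: 7<11, lst[6] = 11+3 = 14 → [6, 1, 3, 5, 8, 11, 14, 4]
k=7: 4<14, lst[7] = 14+3 = 17 → [6, 1, 3, 5, 8, 11, 14, 17]
sum = 65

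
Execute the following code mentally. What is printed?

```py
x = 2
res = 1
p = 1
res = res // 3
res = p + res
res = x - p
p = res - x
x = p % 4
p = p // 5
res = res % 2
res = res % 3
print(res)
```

1

res = 1//3 = 0
res = 1+0 = 1
res = 2-1 = 1
p = 1-2 = -1
x = (-1)%4 = 3
p = (-1)//5 = -1
res = 1%2 = 1
res = 1%3 = 1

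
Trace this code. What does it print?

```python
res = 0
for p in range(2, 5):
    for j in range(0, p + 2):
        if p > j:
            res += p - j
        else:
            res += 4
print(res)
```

p=2,j=0: 2>0, res = 0+2 = 2
p=2,j=1: 2>1, res = 2+1 = 3
p=2,j=2: not 2>2, res = 3+4 = 7
p=2,j=3: not 2>3, res = 7+4 = 11
p=3,j=0: 3>0, res = 11+3 = 14
p=3,j=1: 3>1, res = 14+2 = 16
p=3,j=2: 3>2, res = 16+1 = 17
p=3,j=3: not 3>3, res = 17+4 = 21
p=3,j=4: not 3>4, res = 21+4 = 25
p=4,j=0: 4>0, res = 25+4 = 29
p=4,j=1: 4>1, res = 29+3 = 32
p=4,j=2: 4>2, res = 32+2 = 34
p=4,j=3: 4>3, res = 34+1 = 35
p=4,j=4: not 4>4, res = 35+4 = 39
p=4,j=5: not 4>5, res = 39+4 = 43

43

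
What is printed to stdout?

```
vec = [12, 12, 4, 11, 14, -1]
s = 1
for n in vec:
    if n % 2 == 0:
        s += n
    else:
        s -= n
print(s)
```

33

n=12: even, s = 1+12 = 13
n=12: even, s = 13+12 = 25
n=4: even, s = 25+4 = 29
n=11: not even, s = 29-11 = 18
n=14: even, s = 18+14 = 32
n=-1: not even, s = 32-(-1) = 33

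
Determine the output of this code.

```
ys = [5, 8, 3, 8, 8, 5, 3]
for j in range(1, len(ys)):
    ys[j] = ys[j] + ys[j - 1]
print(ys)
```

[5, 13, 16, 24, 32, 37, 40]

j=1: ys[1] = 8+5 = 13 → [5, 13, 3, 8, 8, 5, 3]
j=2: ys[2] = 3+13 = 16 → [5, 13, 16, 8, 8, 5, 3]
j=3: ys[3] = 8+16 = 24 → [5, 13, 16, 24, 8, 5, 3]
j=4: ys[4] = 8+24 = 32 → [5, 13, 16, 24, 32, 5, 3]
j=5: ys[5] = 5+32 = 37 → [5, 13, 16, 24, 32, 37, 3]
j=6: ys[6] = 3+37 = 40 → [5, 13, 16, 24, 32, 37, 40]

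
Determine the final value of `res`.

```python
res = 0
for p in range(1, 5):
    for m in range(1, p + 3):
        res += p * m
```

p=1,m=1: res = 0+1 = 1
p=1,m=2: res = 1+2 = 3
p=1,m=3: res = 3+3 = 6
p=2,m=1: res = 6+2 = 8
p=2,m=2: res = 8+4 = 12
p=2,m=3: res = 12+6 = 18
p=2,m=4: res = 18+8 = 26
p=3,m=1: res = 26+3 = 29
p=3,m=2: res = 29+6 = 35
p=3,m=3: res = 35+9 = 44
p=3,m=4: res = 44+12 = 56
p=3,m=5: res = 56+15 = 71
p=4,m=1: res = 71+4 = 75
p=4,m=2: res = 75+8 = 83
p=4,m=3: res = 83+12 = 95
p=4,m=4: res = 95+16 = 111
p=4,m=5: res = 111+20 = 131
p=4,m=6: res = 131+24 = 155

155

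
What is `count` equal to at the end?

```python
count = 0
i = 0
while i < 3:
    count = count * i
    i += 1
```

i=0: count = 0*0 = 0
i=1: count = 0*1 = 0
i=2: count = 0*2 = 0

0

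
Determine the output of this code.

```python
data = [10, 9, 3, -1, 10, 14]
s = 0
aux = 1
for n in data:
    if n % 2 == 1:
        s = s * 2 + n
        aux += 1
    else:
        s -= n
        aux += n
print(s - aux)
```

n=10: not odd, s = 0-10 = -10; aux=11
n=9: odd, s = (-10)*2+9 = -11; aux=12
n=3: odd, s = (-11)*2+3 = -19; aux=13
n=-1: odd, s = (-19)*2+(-1) = -39; aux=14
n=10: not odd, s = (-39)-10 = -49; aux=24
n=14: not odd, s = (-49)-14 = -63; aux=38
s-aux = (-63)-38 = -101

-101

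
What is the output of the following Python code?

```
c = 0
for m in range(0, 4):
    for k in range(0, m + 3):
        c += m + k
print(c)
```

m=0,k=0: c = 0+0 = 0
m=0,k=1: c = 0+1 = 1
m=0,k=2: c = 1+2 = 3
m=1,k=0: c = 3+1 = 4
m=1,k=1: c = 4+2 = 6
m=1,k=2: c = 6+3 = 9
m=1,k=3: c = 9+4 = 13
m=2,k=0: c = 13+2 = 15
m=2,k=1: c = 15+3 = 18
m=2,k=2: c = 18+4 = 22
m=2,k=3: c = 22+5 = 27
m=2,k=4: c = 27+6 = 33
m=3,k=0: c = 33+3 = 36
m=3,k=1: c = 36+4 = 40
m=3,k=2: c = 40+5 = 45
m=3,k=3: c = 45+6 = 51
m=3,k=4: c = 51+7 = 58
m=3,k=5: c = 58+8 = 66

66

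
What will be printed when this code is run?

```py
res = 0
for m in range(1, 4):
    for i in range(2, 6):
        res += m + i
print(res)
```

m=1,i=2: res = 0+3 = 3
m=1,i=3: res = 3+4 = 7
m=1,i=4: res = 7+5 = 12
m=1,i=5: res = 12+6 = 18
m=2,i=2: res = 18+4 = 22
m=2,i=3: res = 22+5 = 27
m=2,i=4: res = 27+6 = 33
m=2,i=5: res = 33+7 = 40
m=3,i=2: res = 40+5 = 45
m=3,i=3: res = 45+6 = 51
m=3,i=4: res = 51+7 = 58
m=3,i=5: res = 58+8 = 66

66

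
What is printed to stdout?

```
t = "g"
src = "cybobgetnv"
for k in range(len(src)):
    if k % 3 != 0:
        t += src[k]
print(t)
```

gybbgtn

k=0: skip
k=1: add 'y' → 'gy'
k=2: add 'b' → 'gyb'
k=3: skip
k=4: add 'b' → 'gybb'
k=5: add 'g' → 'gybbg'
k=6: skip
k=7: add 't' → 'gybbgt'
k=8: add 'n' → 'gybbgtn'
k=9: skip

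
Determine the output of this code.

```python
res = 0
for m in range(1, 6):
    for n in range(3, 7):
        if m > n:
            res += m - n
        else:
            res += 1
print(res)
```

21

m=1,n=3: not 1>3, res = 0+1 = 1
m=1,n=4: not 1>4, res = 1+1 = 2
m=1,n=5: not 1>5, res = 2+1 = 3
m=1,n=6: not 1>6, res = 3+1 = 4
m=2,n=3: not 2>3, res = 4+1 = 5
m=2,n=4: not 2>4, res = 5+1 = 6
m=2,n=5: not 2>5, res = 6+1 = 7
m=2,n=6: not 2>6, res = 7+1 = 8
m=3,n=3: not 3>3, res = 8+1 = 9
m=3,n=4: not 3>4, res = 9+1 = 10
m=3,n=5: not 3>5, res = 10+1 = 11
m=3,n=6: not 3>6, res = 11+1 = 12
m=4,n=3: 4>3, res = 12+1 = 13
m=4,n=4: not 4>4, res = 13+1 = 14
m=4,n=5: not 4>5, res = 14+1 = 15
m=4,n=6: not 4>6, res = 15+1 = 16
m=5,n=3: 5>3, res = 16+2 = 18
m=5,n=4: 5>4, res = 18+1 = 19
m=5,n=5: not 5>5, res = 19+1 = 20
m=5,n=6: not 5>6, res = 20+1 = 21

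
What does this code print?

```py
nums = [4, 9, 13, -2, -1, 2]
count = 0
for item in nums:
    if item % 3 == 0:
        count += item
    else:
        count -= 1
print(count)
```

item=4: not %3==0, count = 0-1 = -1
item=9: %3==0, count = (-1)+9 = 8
item=13: not %3==0, count = 8-1 = 7
item=-2: not %3==0, count = 7-1 = 6
item=-1: not %3==0, count = 6-1 = 5
item=2: not %3==0, count = 5-1 = 4

4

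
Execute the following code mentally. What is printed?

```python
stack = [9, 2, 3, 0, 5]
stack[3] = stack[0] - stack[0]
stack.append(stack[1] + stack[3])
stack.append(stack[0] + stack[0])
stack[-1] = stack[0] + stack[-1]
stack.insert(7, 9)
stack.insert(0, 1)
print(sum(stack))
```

58

stack[3] = stack[0]-stack[0] = 9-9 = 0 → [9, 2, 3, 0, 5]
append stack[1]+stack[3] = 2+0 = 2 → [9, 2, 3, 0, 5, 2]
append stack[0]+stack[0] = 9+9 = 18 → [9, 2, 3, 0, 5, 2, 18]
stack[-1] = stack[0]+stack[-1] = 9+18 = 27 → [9, 2, 3, 0, 5, 2, 27]
insert 9 at 7 → [9, 2, 3, 0, 5, 2, 27, 9]
insert 1 at 0 → [1, 9, 2, 3, 0, 5, 2, 27, 9]
sum = 58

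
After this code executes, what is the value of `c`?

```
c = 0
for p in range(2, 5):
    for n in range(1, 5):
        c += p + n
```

66

p=2,n=1: c = 0+3 = 3
p=2,n=2: c = 3+4 = 7
p=2,n=3: c = 7+5 = 12
p=2,n=4: c = 12+6 = 18
p=3,n=1: c = 18+4 = 22
p=3,n=2: c = 22+5 = 27
p=3,n=3: c = 27+6 = 33
p=3,n=4: c = 33+7 = 40
p=4,n=1: c = 40+5 = 45
p=4,n=2: c = 45+6 = 51
p=4,n=3: c = 51+7 = 58
p=4,n=4: c = 58+8 = 66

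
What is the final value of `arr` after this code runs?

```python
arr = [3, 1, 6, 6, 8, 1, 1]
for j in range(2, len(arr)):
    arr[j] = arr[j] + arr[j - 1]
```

[3, 1, 7, 13, 21, 22, 23]

j=2: arr[2] = 6+1 = 7 → [3, 1, 7, 6, 8, 1, 1]
j=3: arr[3] = 6+7 = 13 → [3, 1, 7, 13, 8, 1, 1]
j=4: arr[4] = 8+13 = 21 → [3, 1, 7, 13, 21, 1, 1]
j=5: arr[5] = 1+21 = 22 → [3, 1, 7, 13, 21, 22, 1]
j=6: arr[6] = 1+22 = 23 → [3, 1, 7, 13, 21, 22, 23]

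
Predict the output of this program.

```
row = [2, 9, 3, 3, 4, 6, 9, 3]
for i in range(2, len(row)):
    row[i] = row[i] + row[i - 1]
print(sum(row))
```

153

i=2: row[2] = 3+9 = 12 → [2, 9, 12, 3, 4, 6, 9, 3]
i=3: row[3] = 3+12 = 15 → [2, 9, 12, 15, 4, 6, 9, 3]
i=4: row[4] = 4+15 = 19 → [2, 9, 12, 15, 19, 6, 9, 3]
i=5: row[5] = 6+19 = 25 → [2, 9, 12, 15, 19, 25, 9, 3]
i=6: row[6] = 9+25 = 34 → [2, 9, 12, 15, 19, 25, 34, 3]
i=7: row[7] = 3+34 = 37 → [2, 9, 12, 15, 19, 25, 34, 37]
sum = 153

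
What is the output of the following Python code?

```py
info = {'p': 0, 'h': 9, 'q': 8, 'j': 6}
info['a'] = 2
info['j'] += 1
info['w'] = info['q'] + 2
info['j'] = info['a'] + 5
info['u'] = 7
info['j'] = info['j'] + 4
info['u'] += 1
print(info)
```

info['a'] = 2 → {'p': 0, 'h': 9, 'q': 8, 'j': 6, 'a': 2}
info['j'] = 6+1 = 7 → {'p': 0, 'h': 9, 'q': 8, 'j': 7, 'a': 2}
info['w'] = info['q']+2 = 10 → {'p': 0, 'h': 9, 'q': 8, 'j': 7, 'a': 2, 'w': 10}
info['j'] = info['a']+5 = 7 → {'p': 0, 'h': 9, 'q': 8, 'j': 7, 'a': 2, 'w': 10}
info['u'] = 7 → {'p': 0, 'h': 9, 'q': 8, 'j': 7, 'a': 2, 'w': 10, 'u': 7}
info['j'] = info['j']+4 = 11 → {'p': 0, 'h': 9, 'q': 8, 'j': 11, 'a': 2, 'w': 10, 'u': 7}
info['u'] = 7+1 = 8 → {'p': 0, 'h': 9, 'q': 8, 'j': 11, 'a': 2, 'w': 10, 'u': 8}

{'p': 0, 'h': 9, 'q': 8, 'j': 11, 'a': 2, 'w': 10, 'u': 8}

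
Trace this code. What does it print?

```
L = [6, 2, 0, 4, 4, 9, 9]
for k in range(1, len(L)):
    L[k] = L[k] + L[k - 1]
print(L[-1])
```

k=1: L[1] = 2+6 = 8 → [6, 8, 0, 4, 4, 9, 9]
k=2: L[2] = 0+8 = 8 → [6, 8, 8, 4, 4, 9, 9]
k=3: L[3] = 4+8 = 12 → [6, 8, 8, 12, 4, 9, 9]
k=4: L[4] = 4+12 = 16 → [6, 8, 8, 12, 16, 9, 9]
k=5: L[5] = 9+16 = 25 → [6, 8, 8, 12, 16, 25, 9]
k=6: L[6] = 9+25 = 34 → [6, 8, 8, 12, 16, 25, 34]

34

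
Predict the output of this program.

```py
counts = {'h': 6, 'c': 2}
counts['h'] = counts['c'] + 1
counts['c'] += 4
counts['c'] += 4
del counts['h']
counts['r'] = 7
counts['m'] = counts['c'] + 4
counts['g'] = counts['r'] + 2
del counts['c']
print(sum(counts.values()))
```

counts['h'] = counts['c']+1 = 3 → {'h': 3, 'c': 2}
counts['c'] = 2+4 = 6 → {'h': 3, 'c': 6}
counts['c'] = 6+4 = 10 → {'h': 3, 'c': 10}
del 'h' → {'c': 10}
counts['r'] = 7 → {'c': 10, 'r': 7}
counts['m'] = counts['c']+4 = 14 → {'c': 10, 'r': 7, 'm': 14}
counts['g'] = counts['r']+2 = 9 → {'c': 10, 'r': 7, 'm': 14, 'g': 9}
del 'c' → {'r': 7, 'm': 14, 'g': 9}
sum of values = 30

30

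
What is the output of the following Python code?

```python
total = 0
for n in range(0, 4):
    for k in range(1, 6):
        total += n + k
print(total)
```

90

n=0,k=1: total = 0+1 = 1
n=0,k=2: total = 1+2 = 3
n=0,k=3: total = 3+3 = 6
n=0,k=4: total = 6+4 = 10
n=0,k=5: total = 10+5 = 15
n=1,k=1: total = 15+2 = 17
n=1,k=2: total = 17+3 = 20
n=1,k=3: total = 20+4 = 24
n=1,k=4: total = 24+5 = 29
n=1,k=5: total = 29+6 = 35
n=2,k=1: total = 35+3 = 38
n=2,k=2: total = 38+4 = 42
n=2,k=3: total = 42+5 = 47
n=2,k=4: total = 47+6 = 53
n=2,k=5: total = 53+7 = 60
n=3,k=1: total = 60+4 = 64
n=3,k=2: total = 64+5 = 69
n=3,k=3: total = 69+6 = 75
n=3,k=4: total = 75+7 = 82
n=3,k=5: total = 82+8 = 90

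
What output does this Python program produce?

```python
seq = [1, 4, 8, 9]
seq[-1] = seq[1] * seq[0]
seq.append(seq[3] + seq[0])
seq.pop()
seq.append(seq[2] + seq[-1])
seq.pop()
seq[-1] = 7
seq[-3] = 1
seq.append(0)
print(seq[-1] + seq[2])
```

8

seq[-1] = seq[1]*seq[0] = 4*1 = 4 → [1, 4, 8, 4]
append seq[3]+seq[0] = 4+1 = 5 → [1, 4, 8, 4, 5]
pop() removes 5 → [1, 4, 8, 4]
append seq[2]+seq[-1] = 8+4 = 12 → [1, 4, 8, 4, 12]
pop() removes 12 → [1, 4, 8, 4]
seq[-1] = 7 → [1, 4, 8, 7]
seq[-3] = 1 → [1, 1, 8, 7]
append 0 → [1, 1, 8, 7, 0]
seq[-1]+seq[2] = 0+8 = 8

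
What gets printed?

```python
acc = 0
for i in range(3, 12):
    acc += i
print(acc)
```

i=3: acc = 0+3 = 3
i=4: acc = 3+4 = 7
i=5: acc = 7+5 = 12
i=6: acc = 12+6 = 18
i=7: acc = 18+7 = 25
i=8: acc = 25+8 = 33
i=9: acc = 33+9 = 42
i=10: acc = 42+10 = 52
i=11: acc = 52+11 = 63

63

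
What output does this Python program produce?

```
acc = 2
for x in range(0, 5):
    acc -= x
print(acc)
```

-8

x=0: acc = 2-0 = 2
x=1: acc = 2-1 = 1
x=2: acc = 1-2 = -1
x=3: acc = (-1)-3 = -4
x=4: acc = (-4)-4 = -8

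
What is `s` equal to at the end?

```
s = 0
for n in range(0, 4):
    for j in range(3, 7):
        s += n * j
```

n=0,j=3: s = 0+0 = 0
n=0,j=4: s = 0+0 = 0
n=0,j=5: s = 0+0 = 0
n=0,j=6: s = 0+0 = 0
n=1,j=3: s = 0+3 = 3
n=1,j=4: s = 3+4 = 7
n=1,j=5: s = 7+5 = 12
n=1,j=6: s = 12+6 = 18
n=2,j=3: s = 18+6 = 24
n=2,j=4: s = 24+8 = 32
n=2,j=5: s = 32+10 = 42
n=2,j=6: s = 42+12 = 54
n=3,j=3: s = 54+9 = 63
n=3,j=4: s = 63+12 = 75
n=3,j=5: s = 75+15 = 90
n=3,j=6: s = 90+18 = 108

108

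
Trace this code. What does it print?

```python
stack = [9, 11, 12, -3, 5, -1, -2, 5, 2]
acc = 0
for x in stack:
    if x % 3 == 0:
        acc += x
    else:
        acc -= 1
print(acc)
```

12

x=9: %3==0, acc = 0+9 = 9
x=11: not %3==0, acc = 9-1 = 8
x=12: %3==0, acc = 8+12 = 20
x=-3: %3==0, acc = 20+(-3) = 17
x=5: not %3==0, acc = 17-1 = 16
x=-1: not %3==0, acc = 16-1 = 15
x=-2: not %3==0, acc = 15-1 = 14
x=5: not %3==0, acc = 14-1 = 13
x=2: not %3==0, acc = 13-1 = 12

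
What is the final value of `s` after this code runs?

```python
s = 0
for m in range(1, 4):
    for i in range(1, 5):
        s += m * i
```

m=1,i=1: s = 0+1 = 1
m=1,i=2: s = 1+2 = 3
m=1,i=3: s = 3+3 = 6
m=1,i=4: s = 6+4 = 10
m=2,i=1: s = 10+2 = 12
m=2,i=2: s = 12+4 = 16
m=2,i=3: s = 16+6 = 22
m=2,i=4: s = 22+8 = 30
m=3,i=1: s = 30+3 = 33
m=3,i=2: s = 33+6 = 39
m=3,i=3: s = 39+9 = 48
m=3,i=4: s = 48+12 = 60

60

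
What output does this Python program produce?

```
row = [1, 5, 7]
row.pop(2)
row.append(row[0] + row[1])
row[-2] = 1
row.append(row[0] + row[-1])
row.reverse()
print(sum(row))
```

pop(2) removes 7 → [1, 5]
append row[0]+row[1] = 1+5 = 6 → [1, 5, 6]
row[-2] = 1 → [1, 1, 6]
append row[0]+row[-1] = 1+6 = 7 → [1, 1, 6, 7]
reverse → [7, 6, 1, 1]
sum = 15

15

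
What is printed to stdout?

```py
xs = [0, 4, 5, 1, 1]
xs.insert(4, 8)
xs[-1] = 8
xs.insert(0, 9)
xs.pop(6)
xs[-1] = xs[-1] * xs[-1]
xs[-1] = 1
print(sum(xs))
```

insert 8 at 4 → [0, 4, 5, 1, 8, 1]
xs[-1] = 8 → [0, 4, 5, 1, 8, 8]
insert 9 at 0 → [9, 0, 4, 5, 1, 8, 8]
pop(6) removes 8 → [9, 0, 4, 5, 1, 8]
xs[-1] = xs[-1]*xs[-1] = 8*8 = 64 → [9, 0, 4, 5, 1, 64]
xs[-1] = 1 → [9, 0, 4, 5, 1, 1]
sum = 20

20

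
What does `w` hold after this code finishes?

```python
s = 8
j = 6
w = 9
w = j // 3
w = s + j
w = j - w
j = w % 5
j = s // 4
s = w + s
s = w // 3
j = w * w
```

-8

w = 6//3 = 2
w = 8+6 = 14
w = 6-14 = -8
j = (-8)%5 = 2
j = 8//4 = 2
s = (-8)+8 = 0
s = (-8)//3 = -3
j = (-8)*(-8) = 64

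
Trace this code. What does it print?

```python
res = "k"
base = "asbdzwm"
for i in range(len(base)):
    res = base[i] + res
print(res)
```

mwzdbsak

i=0: prepend 'a' → 'ak'
i=1: prepend 's' → 'sak'
i=2: prepend 'b' → 'bsak'
i=3: prepend 'd' → 'dbsak'
i=4: prepend 'z' → 'zdbsak'
i=5: prepend 'w' → 'wzdbsak'
i=6: prepend 'm' → 'mwzdbsak'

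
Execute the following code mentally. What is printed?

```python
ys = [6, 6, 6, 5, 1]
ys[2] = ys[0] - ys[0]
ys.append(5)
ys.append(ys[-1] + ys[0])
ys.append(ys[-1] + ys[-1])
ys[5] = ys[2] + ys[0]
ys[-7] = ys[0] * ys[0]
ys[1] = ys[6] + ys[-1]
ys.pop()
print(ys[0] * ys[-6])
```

198

ys[2] = ys[0]-ys[0] = 6-6 = 0 → [6, 6, 0, 5, 1]
append 5 → [6, 6, 0, 5, 1, 5]
append ys[-1]+ys[0] = 5+6 = 11 → [6, 6, 0, 5, 1, 5, 11]
append ys[-1]+ys[-1] = 11+11 = 22 → [6, 6, 0, 5, 1, 5, 11, 22]
ys[5] = ys[2]+ys[0] = 0+6 = 6 → [6, 6, 0, 5, 1, 6, 11, 22]
ys[-7] = ys[0]*ys[0] = 6*6 = 36 → [6, 36, 0, 5, 1, 6, 11, 22]
ys[1] = ys[6]+ys[-1] = 11+22 = 33 → [6, 33, 0, 5, 1, 6, 11, 22]
pop() removes 22 → [6, 33, 0, 5, 1, 6, 11]
ys[0]*ys[-6] = 6*33 = 198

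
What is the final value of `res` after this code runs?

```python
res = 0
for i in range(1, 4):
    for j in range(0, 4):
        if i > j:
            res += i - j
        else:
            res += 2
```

22

i=1,j=0: 1>0, res = 0+1 = 1
i=1,j=1: not 1>1, res = 1+2 = 3
i=1,j=2: not 1>2, res = 3+2 = 5
i=1,j=3: not 1>3, res = 5+2 = 7
i=2,j=0: 2>0, res = 7+2 = 9
i=2,j=1: 2>1, res = 9+1 = 10
i=2,j=2: not 2>2, res = 10+2 = 12
i=2,j=3: not 2>3, res = 12+2 = 14
i=3,j=0: 3>0, res = 14+3 = 17
i=3,j=1: 3>1, res = 17+2 = 19
i=3,j=2: 3>2, res = 19+1 = 20
i=3,j=3: not 3>3, res = 20+2 = 22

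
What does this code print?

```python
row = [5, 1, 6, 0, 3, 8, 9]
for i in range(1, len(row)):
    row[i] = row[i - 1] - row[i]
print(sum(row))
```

i=1: row[1] = 5-1 = 4 → [5, 4, 6, 0, 3, 8, 9]
i=2: row[2] = 4-6 = -2 → [5, 4, -2, 0, 3, 8, 9]
i=3: row[3] = (-2)-0 = -2 → [5, 4, -2, -2, 3, 8, 9]
i=4: row[4] = (-2)-3 = -5 → [5, 4, -2, -2, -5, 8, 9]
i=5: row[5] = (-5)-8 = -13 → [5, 4, -2, -2, -5, -13, 9]
i=6: row[6] = (-13)-9 = -22 → [5, 4, -2, -2, -5, -13, -22]
sum = -35

-35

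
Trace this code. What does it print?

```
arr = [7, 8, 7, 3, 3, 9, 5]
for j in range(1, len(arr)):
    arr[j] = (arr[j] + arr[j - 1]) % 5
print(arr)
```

[7, 0, 2, 0, 3, 2, 2]

j=1: arr[1] = (8+7)%5 = 0 → [7, 0, 7, 3, 3, 9, 5]
j=2: arr[2] = (7+0)%5 = 2 → [7, 0, 2, 3, 3, 9, 5]
j=3: arr[3] = (3+2)%5 = 0 → [7, 0, 2, 0, 3, 9, 5]
j=4: arr[4] = (3+0)%5 = 3 → [7, 0, 2, 0, 3, 9, 5]
j=5: arr[5] = (9+3)%5 = 2 → [7, 0, 2, 0, 3, 2, 5]
j=6: arr[6] = (5+2)%5 = 2 → [7, 0, 2, 0, 3, 2, 2]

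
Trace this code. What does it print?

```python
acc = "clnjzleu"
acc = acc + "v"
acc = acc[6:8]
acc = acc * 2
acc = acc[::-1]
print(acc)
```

ueue

+ 'v' → 'clnjzleuv'
slice [6:8] → 'eu'
repeat ×2 → 'eueu'
reverse → 'ueue'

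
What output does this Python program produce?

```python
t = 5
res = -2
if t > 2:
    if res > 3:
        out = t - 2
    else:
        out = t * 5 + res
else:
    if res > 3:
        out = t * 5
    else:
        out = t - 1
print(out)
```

23

t=5, res=-2
t > 2 is True; res > 3 is False
→ out = t * 5 + res = 23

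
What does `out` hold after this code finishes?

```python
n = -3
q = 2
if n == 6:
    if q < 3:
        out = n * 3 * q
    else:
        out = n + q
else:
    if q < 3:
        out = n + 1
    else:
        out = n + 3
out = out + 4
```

2

n=-3, q=2
n == 6 is False; q < 3 is True
→ out = n + 1 = -2
out = (-2)+4 = 2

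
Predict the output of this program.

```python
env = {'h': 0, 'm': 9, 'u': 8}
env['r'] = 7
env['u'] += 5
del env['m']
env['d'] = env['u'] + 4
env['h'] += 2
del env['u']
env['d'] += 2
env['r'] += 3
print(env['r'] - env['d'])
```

env['r'] = 7 → {'h': 0, 'm': 9, 'u': 8, 'r': 7}
env['u'] = 8+5 = 13 → {'h': 0, 'm': 9, 'u': 13, 'r': 7}
del 'm' → {'h': 0, 'u': 13, 'r': 7}
env['d'] = env['u']+4 = 17 → {'h': 0, 'u': 13, 'r': 7, 'd': 17}
env['h'] = 0+2 = 2 → {'h': 2, 'u': 13, 'r': 7, 'd': 17}
del 'u' → {'h': 2, 'r': 7, 'd': 17}
env['d'] = 17+2 = 19 → {'h': 2, 'r': 7, 'd': 19}
env['r'] = 7+3 = 10 → {'h': 2, 'r': 10, 'd': 19}
env['r']-env['d'] = 10-19 = -9

-9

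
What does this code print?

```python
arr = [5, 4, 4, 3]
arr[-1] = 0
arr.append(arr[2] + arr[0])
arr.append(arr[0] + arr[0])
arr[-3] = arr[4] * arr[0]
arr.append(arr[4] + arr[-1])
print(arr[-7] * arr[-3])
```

45

arr[-1] = 0 → [5, 4, 4, 0]
append arr[2]+arr[0] = 4+5 = 9 → [5, 4, 4, 0, 9]
append arr[0]+arr[0] = 5+5 = 10 → [5, 4, 4, 0, 9, 10]
arr[-3] = arr[4]*arr[0] = 9*5 = 45 → [5, 4, 4, 45, 9, 10]
append arr[4]+arr[-1] = 9+10 = 19 → [5, 4, 4, 45, 9, 10, 19]
arr[-7]*arr[-3] = 5*9 = 45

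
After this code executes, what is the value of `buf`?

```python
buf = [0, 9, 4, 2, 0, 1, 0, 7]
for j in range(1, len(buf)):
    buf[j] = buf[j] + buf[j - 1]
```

j=1: buf[1] = 9+0 = 9 → [0, 9, 4, 2, 0, 1, 0, 7]
j=2: buf[2] = 4+9 = 13 → [0, 9, 13, 2, 0, 1, 0, 7]
j=3: buf[3] = 2+13 = 15 → [0, 9, 13, 15, 0, 1, 0, 7]
j=4: buf[4] = 0+15 = 15 → [0, 9, 13, 15, 15, 1, 0, 7]
j=5: buf[5] = 1+15 = 16 → [0, 9, 13, 15, 15, 16, 0, 7]
j=6: buf[6] = 0+16 = 16 → [0, 9, 13, 15, 15, 16, 16, 7]
j=7: buf[7] = 7+16 = 23 → [0, 9, 13, 15, 15, 16, 16, 23]

[0, 9, 13, 15, 15, 16, 16, 23]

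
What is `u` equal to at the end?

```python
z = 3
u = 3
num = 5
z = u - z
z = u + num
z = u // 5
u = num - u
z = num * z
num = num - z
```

2

z = 3-3 = 0
z = 3+5 = 8
z = 3//5 = 0
u = 5-3 = 2
z = 5*0 = 0
num = 5-0 = 5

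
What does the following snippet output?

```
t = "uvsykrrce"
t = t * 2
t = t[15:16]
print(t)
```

repeat ×2 → 'uvsykrrceuvsykrrce'
slice [15:16] → 'r'

r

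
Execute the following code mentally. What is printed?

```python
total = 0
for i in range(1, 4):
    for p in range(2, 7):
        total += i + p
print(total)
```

i=1,p=2: total = 0+3 = 3
i=1,p=3: total = 3+4 = 7
i=1,p=4: total = 7+5 = 12
i=1,p=5: total = 12+6 = 18
i=1,p=6: total = 18+7 = 25
i=2,p=2: total = 25+4 = 29
i=2,p=3: total = 29+5 = 34
i=2,p=4: total = 34+6 = 40
i=2,p=5: total = 40+7 = 47
i=2,p=6: total = 47+8 = 55
i=3,p=2: total = 55+5 = 60
i=3,p=3: total = 60+6 = 66
i=3,p=4: total = 66+7 = 73
i=3,p=5: total = 73+8 = 81
i=3,p=6: total = 81+9 = 90

90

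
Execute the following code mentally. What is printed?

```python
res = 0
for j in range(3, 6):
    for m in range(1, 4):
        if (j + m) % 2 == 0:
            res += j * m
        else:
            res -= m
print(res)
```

32

j=3,m=1: even sum, res = 0+3 = 3
j=3,m=2: odd sum, res = 3-2 = 1
j=3,m=3: even sum, res = 1+9 = 10
j=4,m=1: odd sum, res = 10-1 = 9
j=4,m=2: even sum, res = 9+8 = 17
j=4,m=3: odd sum, res = 17-3 = 14
j=5,m=1: even sum, res = 14+5 = 19
j=5,m=2: odd sum, res = 19-2 = 17
j=5,m=3: even sum, res = 17+15 = 32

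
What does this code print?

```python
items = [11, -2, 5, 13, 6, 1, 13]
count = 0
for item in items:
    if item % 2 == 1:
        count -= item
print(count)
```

-43

item=11: odd, count = 0-11 = -11
item=-2: not odd
item=5: odd, count = (-11)-5 = -16
item=13: odd, count = (-16)-13 = -29
item=6: not odd
item=1: odd, count = (-29)-1 = -30
item=13: odd, count = (-30)-13 = -43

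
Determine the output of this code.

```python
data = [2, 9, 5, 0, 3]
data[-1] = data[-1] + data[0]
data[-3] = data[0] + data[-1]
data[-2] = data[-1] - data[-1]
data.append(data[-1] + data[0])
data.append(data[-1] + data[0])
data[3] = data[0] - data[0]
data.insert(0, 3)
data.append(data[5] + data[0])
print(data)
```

data[-1] = data[-1]+data[0] = 3+2 = 5 → [2, 9, 5, 0, 5]
data[-3] = data[0]+data[-1] = 2+5 = 7 → [2, 9, 7, 0, 5]
data[-2] = data[-1]-data[-1] = 5-5 = 0 → [2, 9, 7, 0, 5]
append data[-1]+data[0] = 5+2 = 7 → [2, 9, 7, 0, 5, 7]
append data[-1]+data[0] = 7+2 = 9 → [2, 9, 7, 0, 5, 7, 9]
data[3] = data[0]-data[0] = 2-2 = 0 → [2, 9, 7, 0, 5, 7, 9]
insert 3 at 0 → [3, 2, 9, 7, 0, 5, 7, 9]
append data[5]+data[0] = 5+3 = 8 → [3, 2, 9, 7, 0, 5, 7, 9, 8]

[3, 2, 9, 7, 0, 5, 7, 9, 8]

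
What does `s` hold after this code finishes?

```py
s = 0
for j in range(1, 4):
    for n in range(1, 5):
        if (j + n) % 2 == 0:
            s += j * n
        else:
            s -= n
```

12

j=1,n=1: even sum, s = 0+1 = 1
j=1,n=2: odd sum, s = 1-2 = -1
j=1,n=3: even sum, s = (-1)+3 = 2
j=1,n=4: odd sum, s = 2-4 = -2
j=2,n=1: odd sum, s = (-2)-1 = -3
j=2,n=2: even sum, s = (-3)+4 = 1
j=2,n=3: odd sum, s = 1-3 = -2
j=2,n=4: even sum, s = (-2)+8 = 6
j=3,n=1: even sum, s = 6+3 = 9
j=3,n=2: odd sum, s = 9-2 = 7
j=3,n=3: even sum, s = 7+9 = 16
j=3,n=4: odd sum, s = 16-4 = 12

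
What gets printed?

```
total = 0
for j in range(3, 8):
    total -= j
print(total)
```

j=3: total = 0-3 = -3
j=4: total = (-3)-4 = -7
j=5: total = (-7)-5 = -12
j=6: total = (-12)-6 = -18
j=7: total = (-18)-7 = -25

-25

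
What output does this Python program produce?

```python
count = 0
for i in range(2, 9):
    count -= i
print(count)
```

i=2: count = 0-2 = -2
i=3: count = (-2)-3 = -5
i=4: count = (-5)-4 = -9
i=5: count = (-9)-5 = -14
i=6: count = (-14)-6 = -20
i=7: count = (-20)-7 = -27
i=8: count = (-27)-8 = -35

-35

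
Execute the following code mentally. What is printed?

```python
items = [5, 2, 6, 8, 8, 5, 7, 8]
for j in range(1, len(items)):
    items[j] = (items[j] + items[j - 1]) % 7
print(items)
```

j=1: items[1] = (2+5)%7 = 0 → [5, 0, 6, 8, 8, 5, 7, 8]
j=2: items[2] = (6+0)%7 = 6 → [5, 0, 6, 8, 8, 5, 7, 8]
j=3: items[3] = (8+6)%7 = 0 → [5, 0, 6, 0, 8, 5, 7, 8]
j=4: items[4] = (8+0)%7 = 1 → [5, 0, 6, 0, 1, 5, 7, 8]
j=5: items[5] = (5+1)%7 = 6 → [5, 0, 6, 0, 1, 6, 7, 8]
j=6: items[6] = (7+6)%7 = 6 → [5, 0, 6, 0, 1, 6, 6, 8]
j=7: items[7] = (8+6)%7 = 0 → [5, 0, 6, 0, 1, 6, 6, 0]

[5, 0, 6, 0, 1, 6, 6, 0]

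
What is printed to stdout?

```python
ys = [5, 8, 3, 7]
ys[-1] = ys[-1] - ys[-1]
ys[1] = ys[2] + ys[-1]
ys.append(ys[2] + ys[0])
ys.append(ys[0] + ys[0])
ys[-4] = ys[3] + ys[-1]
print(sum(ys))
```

36

ys[-1] = ys[-1]-ys[-1] = 7-7 = 0 → [5, 8, 3, 0]
ys[1] = ys[2]+ys[-1] = 3+0 = 3 → [5, 3, 3, 0]
append ys[2]+ys[0] = 3+5 = 8 → [5, 3, 3, 0, 8]
append ys[0]+ys[0] = 5+5 = 10 → [5, 3, 3, 0, 8, 10]
ys[-4] = ys[3]+ys[-1] = 0+10 = 10 → [5, 3, 10, 0, 8, 10]
sum = 36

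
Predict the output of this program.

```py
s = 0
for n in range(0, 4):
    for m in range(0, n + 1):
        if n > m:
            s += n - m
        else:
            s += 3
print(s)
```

n=0,m=0: not 0>0, s = 0+3 = 3
n=1,m=0: 1>0, s = 3+1 = 4
n=1,m=1: not 1>1, s = 4+3 = 7
n=2,m=0: 2>0, s = 7+2 = 9
n=2,m=1: 2>1, s = 9+1 = 10
n=2,m=2: not 2>2, s = 10+3 = 13
n=3,m=0: 3>0, s = 13+3 = 16
n=3,m=1: 3>1, s = 16+2 = 18
n=3,m=2: 3>2, s = 18+1 = 19
n=3,m=3: not 3>3, s = 19+3 = 22

22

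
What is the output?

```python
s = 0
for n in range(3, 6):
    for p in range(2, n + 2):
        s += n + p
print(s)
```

93

n=3,p=2: s = 0+5 = 5
n=3,p=3: s = 5+6 = 11
n=3,p=4: s = 11+7 = 18
n=4,p=2: s = 18+6 = 24
n=4,p=3: s = 24+7 = 31
n=4,p=4: s = 31+8 = 39
n=4,p=5: s = 39+9 = 48
n=5,p=2: s = 48+7 = 55
n=5,p=3: s = 55+8 = 63
n=5,p=4: s = 63+9 = 72
n=5,p=5: s = 72+10 = 82
n=5,p=6: s = 82+11 = 93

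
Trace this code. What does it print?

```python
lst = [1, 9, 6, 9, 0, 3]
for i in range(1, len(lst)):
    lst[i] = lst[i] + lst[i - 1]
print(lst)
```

[1, 10, 16, 25, 25, 28]

i=1: lst[1] = 9+1 = 10 → [1, 10, 6, 9, 0, 3]
i=2: lst[2] = 6+10 = 16 → [1, 10, 16, 9, 0, 3]
i=3: lst[3] = 9+16 = 25 → [1, 10, 16, 25, 0, 3]
i=4: lst[4] = 0+25 = 25 → [1, 10, 16, 25, 25, 3]
i=5: lst[5] = 3+25 = 28 → [1, 10, 16, 25, 25, 28]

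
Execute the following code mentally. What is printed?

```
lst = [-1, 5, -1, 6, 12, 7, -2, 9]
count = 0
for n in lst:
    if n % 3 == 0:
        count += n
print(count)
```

27

n=-1: not %3==0
n=5: not %3==0
n=-1: not %3==0
n=6: %3==0, count = 0+6 = 6
n=12: %3==0, count = 6+12 = 18
n=7: not %3==0
n=-2: not %3==0
n=9: %3==0, count = 18+9 = 27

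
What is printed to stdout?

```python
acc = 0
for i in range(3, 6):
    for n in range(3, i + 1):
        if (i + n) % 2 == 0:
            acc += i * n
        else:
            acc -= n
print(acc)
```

i=3,n=3: even sum, acc = 0+9 = 9
i=4,n=3: odd sum, acc = 9-3 = 6
i=4,n=4: even sum, acc = 6+16 = 22
i=5,n=3: even sum, acc = 22+15 = 37
i=5,n=4: odd sum, acc = 37-4 = 33
i=5,n=5: even sum, acc = 33+25 = 58

58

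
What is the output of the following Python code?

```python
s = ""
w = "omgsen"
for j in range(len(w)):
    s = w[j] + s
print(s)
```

j=0: prepend 'o' → 'o'
j=1: prepend 'm' → 'mo'
j=2: prepend 'g' → 'gmo'
j=3: prepend 's' → 'sgmo'
j=4: prepend 'e' → 'esgmo'
j=5: prepend 'n' → 'nesgmo'

nesgmo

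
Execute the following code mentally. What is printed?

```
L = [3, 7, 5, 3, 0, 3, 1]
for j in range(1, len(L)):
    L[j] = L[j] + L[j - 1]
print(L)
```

j=1: L[1] = 7+3 = 10 → [3, 10, 5, 3, 0, 3, 1]
j=2: L[2] = 5+10 = 15 → [3, 10, 15, 3, 0, 3, 1]
j=3: L[3] = 3+15 = 18 → [3, 10, 15, 18, 0, 3, 1]
j=4: L[4] = 0+18 = 18 → [3, 10, 15, 18, 18, 3, 1]
j=5: L[5] = 3+18 = 21 → [3, 10, 15, 18, 18, 21, 1]
j=6: L[6] = 1+21 = 22 → [3, 10, 15, 18, 18, 21, 22]

[3, 10, 15, 18, 18, 21, 22]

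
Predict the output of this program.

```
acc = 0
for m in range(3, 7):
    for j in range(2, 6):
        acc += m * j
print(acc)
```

252

m=3,j=2: acc = 0+6 = 6
m=3,j=3: acc = 6+9 = 15
m=3,j=4: acc = 15+12 = 27
m=3,j=5: acc = 27+15 = 42
m=4,j=2: acc = 42+8 = 50
m=4,j=3: acc = 50+12 = 62
m=4,j=4: acc = 62+16 = 78
m=4,j=5: acc = 78+20 = 98
m=5,j=2: acc = 98+10 = 108
m=5,j=3: acc = 108+15 = 123
m=5,j=4: acc = 123+20 = 143
m=5,j=5: acc = 143+25 = 168
m=6,j=2: acc = 168+12 = 180
m=6,j=3: acc = 180+18 = 198
m=6,j=4: acc = 198+24 = 222
m=6,j=5: acc = 222+30 = 252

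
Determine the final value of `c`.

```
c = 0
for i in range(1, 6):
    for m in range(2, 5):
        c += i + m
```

i=1,m=2: c = 0+3 = 3
i=1,m=3: c = 3+4 = 7
i=1,m=4: c = 7+5 = 12
i=2,m=2: c = 12+4 = 16
i=2,m=3: c = 16+5 = 21
i=2,m=4: c = 21+6 = 27
i=3,m=2: c = 27+5 = 32
i=3,m=3: c = 32+6 = 38
i=3,m=4: c = 38+7 = 45
i=4,m=2: c = 45+6 = 51
i=4,m=3: c = 51+7 = 58
i=4,m=4: c = 58+8 = 66
i=5,m=2: c = 66+7 = 73
i=5,m=3: c = 73+8 = 81
i=5,m=4: c = 81+9 = 90

90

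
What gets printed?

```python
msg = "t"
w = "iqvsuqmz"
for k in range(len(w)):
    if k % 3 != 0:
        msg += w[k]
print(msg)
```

tqvuqz

k=0: skip
k=1: add 'q' → 'tq'
k=2: add 'v' → 'tqv'
k=3: skip
k=4: add 'u' → 'tqvu'
k=5: add 'q' → 'tqvuq'
k=6: skip
k=7: add 'z' → 'tqvuqz'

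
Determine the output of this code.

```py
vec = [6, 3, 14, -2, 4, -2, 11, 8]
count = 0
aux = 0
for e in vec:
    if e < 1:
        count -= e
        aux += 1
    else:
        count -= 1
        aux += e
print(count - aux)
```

e=6: not <1, count = 0-1 = -1; aux=6
e=3: not <1, count = (-1)-1 = -2; aux=9
e=14: not <1, count = (-2)-1 = -3; aux=23
e=-2: <1, count = (-3)-(-2) = -1; aux=24
e=4: not <1, count = (-1)-1 = -2; aux=28
e=-2: <1, count = (-2)-(-2) = 0; aux=29
e=11: not <1, count = 0-1 = -1; aux=40
e=8: not <1, count = (-1)-1 = -2; aux=48
count-aux = (-2)-48 = -50

-50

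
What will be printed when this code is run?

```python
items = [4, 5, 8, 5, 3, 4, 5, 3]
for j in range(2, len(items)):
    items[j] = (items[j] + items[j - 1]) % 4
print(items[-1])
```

1

j=2: items[2] = (8+5)%4 = 1 → [4, 5, 1, 5, 3, 4, 5, 3]
j=3: items[3] = (5+1)%4 = 2 → [4, 5, 1, 2, 3, 4, 5, 3]
j=4: items[4] = (3+2)%4 = 1 → [4, 5, 1, 2, 1, 4, 5, 3]
j=5: items[5] = (4+1)%4 = 1 → [4, 5, 1, 2, 1, 1, 5, 3]
j=6: items[6] = (5+1)%4 = 2 → [4, 5, 1, 2, 1, 1, 2, 3]
j=7: items[7] = (3+2)%4 = 1 → [4, 5, 1, 2, 1, 1, 2, 1]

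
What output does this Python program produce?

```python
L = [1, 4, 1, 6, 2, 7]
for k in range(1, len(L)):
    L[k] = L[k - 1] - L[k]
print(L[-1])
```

-19

k=1: L[1] = 1-4 = -3 → [1, -3, 1, 6, 2, 7]
k=2: L[2] = (-3)-1 = -4 → [1, -3, -4, 6, 2, 7]
k=3: L[3] = (-4)-6 = -10 → [1, -3, -4, -10, 2, 7]
k=4: L[4] = (-10)-2 = -12 → [1, -3, -4, -10, -12, 7]
k=5: L[5] = (-12)-7 = -19 → [1, -3, -4, -10, -12, -19]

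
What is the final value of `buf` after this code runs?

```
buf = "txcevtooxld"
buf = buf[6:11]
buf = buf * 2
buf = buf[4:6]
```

'do'

slice [6:11] → 'ooxld'
repeat ×2 → 'ooxldooxld'
slice [4:6] → 'do'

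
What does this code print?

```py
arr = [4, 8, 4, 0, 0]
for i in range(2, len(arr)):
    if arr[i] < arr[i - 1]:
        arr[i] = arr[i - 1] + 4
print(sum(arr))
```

60

i=2: 4<8, arr[2] = 8+4 = 12 → [4, 8, 12, 0, 0]
i=3: 0<12, arr[3] = 12+4 = 16 → [4, 8, 12, 16, 0]
i=4: 0<16, arr[4] = 16+4 = 20 → [4, 8, 12, 16, 20]
sum = 60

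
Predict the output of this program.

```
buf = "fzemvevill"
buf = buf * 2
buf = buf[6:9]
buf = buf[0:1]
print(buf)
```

repeat ×2 → 'fzemvevillfzemvevill'
slice [6:9] → 'vil'
slice [0:1] → 'v'

v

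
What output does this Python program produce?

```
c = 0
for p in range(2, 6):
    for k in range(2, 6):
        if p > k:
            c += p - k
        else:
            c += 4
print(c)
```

50

p=2,k=2: not 2>2, c = 0+4 = 4
p=2,k=3: not 2>3, c = 4+4 = 8
p=2,k=4: not 2>4, c = 8+4 = 12
p=2,k=5: not 2>5, c = 12+4 = 16
p=3,k=2: 3>2, c = 16+1 = 17
p=3,k=3: not 3>3, c = 17+4 = 21
p=3,k=4: not 3>4, c = 21+4 = 25
p=3,k=5: not 3>5, c = 25+4 = 29
p=4,k=2: 4>2, c = 29+2 = 31
p=4,k=3: 4>3, c = 31+1 = 32
p=4,k=4: not 4>4, c = 32+4 = 36
p=4,k=5: not 4>5, c = 36+4 = 40
p=5,k=2: 5>2, c = 40+3 = 43
p=5,k=3: 5>3, c = 43+2 = 45
p=5,k=4: 5>4, c = 45+1 = 46
p=5,k=5: not 5>5, c = 46+4 = 50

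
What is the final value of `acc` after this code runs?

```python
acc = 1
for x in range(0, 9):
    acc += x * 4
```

145

x=0: acc = 1+0*4 = 1
x=1: acc = 1+1*4 = 5
x=2: acc = 5+2*4 = 13
x=3: acc = 13+3*4 = 25
x=4: acc = 25+4*4 = 41
x=5: acc = 41+5*4 = 61
x=6: acc = 61+6*4 = 85
x=7: acc = 85+7*4 = 113
x=8: acc = 113+8*4 = 145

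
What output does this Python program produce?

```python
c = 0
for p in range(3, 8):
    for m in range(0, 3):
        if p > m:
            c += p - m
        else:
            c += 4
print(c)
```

60

p=3,m=0: 3>0, c = 0+3 = 3
p=3,m=1: 3>1, c = 3+2 = 5
p=3,m=2: 3>2, c = 5+1 = 6
p=4,m=0: 4>0, c = 6+4 = 10
p=4,m=1: 4>1, c = 10+3 = 13
p=4,m=2: 4>2, c = 13+2 = 15
p=5,m=0: 5>0, c = 15+5 = 20
p=5,m=1: 5>1, c = 20+4 = 24
p=5,m=2: 5>2, c = 24+3 = 27
p=6,m=0: 6>0, c = 27+6 = 33
p=6,m=1: 6>1, c = 33+5 = 38
p=6,m=2: 6>2, c = 38+4 = 42
p=7,m=0: 7>0, c = 42+7 = 49
p=7,m=1: 7>1, c = 49+6 = 55
p=7,m=2: 7>2, c = 55+5 = 60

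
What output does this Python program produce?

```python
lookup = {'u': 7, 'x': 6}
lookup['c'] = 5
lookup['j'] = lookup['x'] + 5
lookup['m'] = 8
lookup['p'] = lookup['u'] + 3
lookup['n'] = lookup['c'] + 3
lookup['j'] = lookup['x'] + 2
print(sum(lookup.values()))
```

52

lookup['c'] = 5 → {'u': 7, 'x': 6, 'c': 5}
lookup['j'] = lookup['x']+5 = 11 → {'u': 7, 'x': 6, 'c': 5, 'j': 11}
lookup['m'] = 8 → {'u': 7, 'x': 6, 'c': 5, 'j': 11, 'm': 8}
lookup['p'] = lookup['u']+3 = 10 → {'u': 7, 'x': 6, 'c': 5, 'j': 11, 'm': 8, 'p': 10}
lookup['n'] = lookup['c']+3 = 8 → {'u': 7, 'x': 6, 'c': 5, 'j': 11, 'm': 8, 'p': 10, 'n': 8}
lookup['j'] = lookup['x']+2 = 8 → {'u': 7, 'x': 6, 'c': 5, 'j': 8, 'm': 8, 'p': 10, 'n': 8}
sum of values = 52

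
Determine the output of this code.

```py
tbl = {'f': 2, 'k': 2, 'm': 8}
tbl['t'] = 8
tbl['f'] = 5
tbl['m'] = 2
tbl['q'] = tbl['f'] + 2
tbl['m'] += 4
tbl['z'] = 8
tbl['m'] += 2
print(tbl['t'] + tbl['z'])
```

tbl['t'] = 8 → {'f': 2, 'k': 2, 'm': 8, 't': 8}
tbl['f'] = 5 → {'f': 5, 'k': 2, 'm': 8, 't': 8}
tbl['m'] = 2 → {'f': 5, 'k': 2, 'm': 2, 't': 8}
tbl['q'] = tbl['f']+2 = 7 → {'f': 5, 'k': 2, 'm': 2, 't': 8, 'q': 7}
tbl['m'] = 2+4 = 6 → {'f': 5, 'k': 2, 'm': 6, 't': 8, 'q': 7}
tbl['z'] = 8 → {'f': 5, 'k': 2, 'm': 6, 't': 8, 'q': 7, 'z': 8}
tbl['m'] = 6+2 = 8 → {'f': 5, 'k': 2, 'm': 8, 't': 8, 'q': 7, 'z': 8}
tbl['t']+tbl['z'] = 8+8 = 16

16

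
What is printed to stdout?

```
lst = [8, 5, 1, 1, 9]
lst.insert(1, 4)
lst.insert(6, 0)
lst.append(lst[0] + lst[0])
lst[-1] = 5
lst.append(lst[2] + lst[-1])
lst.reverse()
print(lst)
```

insert 4 at 1 → [8, 4, 5, 1, 1, 9]
insert 0 at 6 → [8, 4, 5, 1, 1, 9, 0]
append lst[0]+lst[0] = 8+8 = 16 → [8, 4, 5, 1, 1, 9, 0, 16]
lst[-1] = 5 → [8, 4, 5, 1, 1, 9, 0, 5]
append lst[2]+lst[-1] = 5+5 = 10 → [8, 4, 5, 1, 1, 9, 0, 5, 10]
reverse → [10, 5, 0, 9, 1, 1, 5, 4, 8]

[10, 5, 0, 9, 1, 1, 5, 4, 8]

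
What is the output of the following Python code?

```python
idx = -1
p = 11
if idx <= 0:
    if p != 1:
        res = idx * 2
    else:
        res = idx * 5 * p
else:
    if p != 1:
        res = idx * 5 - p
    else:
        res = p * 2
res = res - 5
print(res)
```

-7

idx=-1, p=11
idx <= 0 is True; p != 1 is True
→ res = idx * 2 = -2
res = (-2)-5 = -7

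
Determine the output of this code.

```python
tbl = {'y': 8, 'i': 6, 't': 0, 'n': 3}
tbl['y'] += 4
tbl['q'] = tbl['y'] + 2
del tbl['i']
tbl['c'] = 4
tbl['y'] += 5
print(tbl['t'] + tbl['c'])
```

4

tbl['y'] = 8+4 = 12 → {'y': 12, 'i': 6, 't': 0, 'n': 3}
tbl['q'] = tbl['y']+2 = 14 → {'y': 12, 'i': 6, 't': 0, 'n': 3, 'q': 14}
del 'i' → {'y': 12, 't': 0, 'n': 3, 'q': 14}
tbl['c'] = 4 → {'y': 12, 't': 0, 'n': 3, 'q': 14, 'c': 4}
tbl['y'] = 12+5 = 17 → {'y': 17, 't': 0, 'n': 3, 'q': 14, 'c': 4}
tbl['t']+tbl['c'] = 0+4 = 4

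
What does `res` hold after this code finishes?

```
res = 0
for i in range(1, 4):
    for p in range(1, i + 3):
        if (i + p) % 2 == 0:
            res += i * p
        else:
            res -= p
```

31

i=1,p=1: even sum, res = 0+1 = 1
i=1,p=2: odd sum, res = 1-2 = -1
i=1,p=3: even sum, res = (-1)+3 = 2
i=2,p=1: odd sum, res = 2-1 = 1
i=2,p=2: even sum, res = 1+4 = 5
i=2,p=3: odd sum, res = 5-3 = 2
i=2,p=4: even sum, res = 2+8 = 10
i=3,p=1: even sum, res = 10+3 = 13
i=3,p=2: odd sum, res = 13-2 = 11
i=3,p=3: even sum, res = 11+9 = 20
i=3,p=4: odd sum, res = 20-4 = 16
i=3,p=5: even sum, res = 16+15 = 31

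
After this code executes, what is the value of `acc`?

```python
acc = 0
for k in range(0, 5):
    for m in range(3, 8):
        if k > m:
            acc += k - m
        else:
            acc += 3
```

73

k=0,m=3: not 0>3, acc = 0+3 = 3
k=0,m=4: not 0>4, acc = 3+3 = 6
k=0,m=5: not 0>5, acc = 6+3 = 9
k=0,m=6: not 0>6, acc = 9+3 = 12
k=0,m=7: not 0>7, acc = 12+3 = 15
k=1,m=3: not 1>3, acc = 15+3 = 18
k=1,m=4: not 1>4, acc = 18+3 = 21
k=1,m=5: not 1>5, acc = 21+3 = 24
k=1,m=6: not 1>6, acc = 24+3 = 27
k=1,m=7: not 1>7, acc = 27+3 = 30
k=2,m=3: not 2>3, acc = 30+3 = 33
k=2,m=4: not 2>4, acc = 33+3 = 36
k=2,m=5: not 2>5, acc = 36+3 = 39
k=2,m=6: not 2>6, acc = 39+3 = 42
k=2,m=7: not 2>7, acc = 42+3 = 45
k=3,m=3: not 3>3, acc = 45+3 = 48
k=3,m=4: not 3>4, acc = 48+3 = 51
k=3,m=5: not 3>5, acc = 51+3 = 54
k=3,m=6: not 3>6, acc = 54+3 = 57
k=3,m=7: not 3>7, acc = 57+3 = 60
k=4,m=3: 4>3, acc = 60+1 = 61
k=4,m=4: not 4>4, acc = 61+3 = 64
k=4,m=5: not 4>5, acc = 64+3 = 67
k=4,m=6: not 4>6, acc = 67+3 = 70
k=4,m=7: not 4>7, acc = 70+3 = 73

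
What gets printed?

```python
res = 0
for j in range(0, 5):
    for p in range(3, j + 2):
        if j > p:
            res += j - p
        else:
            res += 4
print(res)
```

j=2,p=3: not 2>3, res = 0+4 = 4
j=3,p=3: not 3>3, res = 4+4 = 8
j=3,p=4: not 3>4, res = 8+4 = 12
j=4,p=3: 4>3, res = 12+1 = 13
j=4,p=4: not 4>4, res = 13+4 = 17
j=4,p=5: not 4>5, res = 17+4 = 21

21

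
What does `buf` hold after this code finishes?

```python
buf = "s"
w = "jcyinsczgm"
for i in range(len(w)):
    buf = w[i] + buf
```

'mgzcsniycjs'

i=0: prepend 'j' → 'js'
i=1: prepend 'c' → 'cjs'
i=2: prepend 'y' → 'ycjs'
i=3: prepend 'i' → 'iycjs'
i=4: prepend 'n' → 'niycjs'
i=5: prepend 's' → 'sniycjs'
i=6: prepend 'c' → 'csniycjs'
i=7: prepend 'z' → 'zcsniycjs'
i=8: prepend 'g' → 'gzcsniycjs'
i=9: prepend 'm' → 'mgzcsniycjs'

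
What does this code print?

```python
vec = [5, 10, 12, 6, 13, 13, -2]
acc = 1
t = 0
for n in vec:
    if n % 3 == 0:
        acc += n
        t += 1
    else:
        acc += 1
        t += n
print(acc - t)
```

-17

n=5: not %3==0, acc = 1+1 = 2; t=5
n=10: not %3==0, acc = 2+1 = 3; t=15
n=12: %3==0, acc = 3+12 = 15; t=16
n=6: %3==0, acc = 15+6 = 21; t=17
n=13: not %3==0, acc = 21+1 = 22; t=30
n=13: not %3==0, acc = 22+1 = 23; t=43
n=-2: not %3==0, acc = 23+1 = 24; t=41
acc-t = 24-41 = -17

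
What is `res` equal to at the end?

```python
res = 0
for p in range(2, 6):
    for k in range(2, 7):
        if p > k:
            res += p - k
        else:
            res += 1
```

p=2,k=2: not 2>2, res = 0+1 = 1
p=2,k=3: not 2>3, res = 1+1 = 2
p=2,k=4: not 2>4, res = 2+1 = 3
p=2,k=5: not 2>5, res = 3+1 = 4
p=2,k=6: not 2>6, res = 4+1 = 5
p=3,k=2: 3>2, res = 5+1 = 6
p=3,k=3: not 3>3, res = 6+1 = 7
p=3,k=4: not 3>4, res = 7+1 = 8
p=3,k=5: not 3>5, res = 8+1 = 9
p=3,k=6: not 3>6, res = 9+1 = 10
p=4,k=2: 4>2, res = 10+2 = 12
p=4,k=3: 4>3, res = 12+1 = 13
p=4,k=4: not 4>4, res = 13+1 = 14
p=4,k=5: not 4>5, res = 14+1 = 15
p=4,k=6: not 4>6, res = 15+1 = 16
p=5,k=2: 5>2, res = 16+3 = 19
p=5,k=3: 5>3, res = 19+2 = 21
p=5,k=4: 5>4, res = 21+1 = 22
p=5,k=5: not 5>5, res = 22+1 = 23
p=5,k=6: not 5>6, res = 23+1 = 24

24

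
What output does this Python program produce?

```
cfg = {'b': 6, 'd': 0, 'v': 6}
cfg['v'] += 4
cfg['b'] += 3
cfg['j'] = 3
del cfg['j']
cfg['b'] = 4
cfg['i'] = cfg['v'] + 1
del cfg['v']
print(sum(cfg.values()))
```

15

cfg['v'] = 6+4 = 10 → {'b': 6, 'd': 0, 'v': 10}
cfg['b'] = 6+3 = 9 → {'b': 9, 'd': 0, 'v': 10}
cfg['j'] = 3 → {'b': 9, 'd': 0, 'v': 10, 'j': 3}
del 'j' → {'b': 9, 'd': 0, 'v': 10}
cfg['b'] = 4 → {'b': 4, 'd': 0, 'v': 10}
cfg['i'] = cfg['v']+1 = 11 → {'b': 4, 'd': 0, 'v': 10, 'i': 11}
del 'v' → {'b': 4, 'd': 0, 'i': 11}
sum of values = 15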